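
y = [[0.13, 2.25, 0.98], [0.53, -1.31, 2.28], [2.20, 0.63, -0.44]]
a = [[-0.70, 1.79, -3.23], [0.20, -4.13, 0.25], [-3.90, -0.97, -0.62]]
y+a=[[-0.57, 4.04, -2.25],  [0.73, -5.44, 2.53],  [-1.7, -0.34, -1.06]]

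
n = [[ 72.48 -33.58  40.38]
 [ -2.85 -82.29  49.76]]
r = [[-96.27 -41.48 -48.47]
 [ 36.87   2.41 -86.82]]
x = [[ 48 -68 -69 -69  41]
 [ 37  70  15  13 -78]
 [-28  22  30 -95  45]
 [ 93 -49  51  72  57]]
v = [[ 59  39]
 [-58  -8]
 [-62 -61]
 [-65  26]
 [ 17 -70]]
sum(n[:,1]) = -115.87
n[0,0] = 72.48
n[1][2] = 49.76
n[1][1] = -82.29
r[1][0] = 36.87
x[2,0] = -28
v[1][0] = -58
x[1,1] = 70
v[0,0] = 59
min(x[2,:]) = -95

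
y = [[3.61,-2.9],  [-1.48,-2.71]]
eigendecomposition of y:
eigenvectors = [[0.98, 0.39], [-0.21, 0.92]]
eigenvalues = [4.23, -3.33]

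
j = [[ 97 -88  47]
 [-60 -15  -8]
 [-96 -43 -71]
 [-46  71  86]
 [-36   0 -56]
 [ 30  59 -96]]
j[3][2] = 86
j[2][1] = -43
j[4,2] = -56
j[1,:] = [-60, -15, -8]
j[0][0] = 97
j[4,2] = -56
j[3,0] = -46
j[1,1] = -15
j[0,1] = -88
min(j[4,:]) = -56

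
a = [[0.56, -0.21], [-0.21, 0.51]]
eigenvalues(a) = [0.75, 0.32]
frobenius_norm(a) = 0.81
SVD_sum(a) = [[0.42,-0.37], [-0.37,0.33]] + [[0.14, 0.16], [0.16, 0.18]]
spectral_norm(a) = 0.75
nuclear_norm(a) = 1.07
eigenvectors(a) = [[0.75, 0.66], [-0.66, 0.75]]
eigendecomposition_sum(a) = [[0.42, -0.37], [-0.37, 0.33]] + [[0.14, 0.16], [0.16, 0.18]]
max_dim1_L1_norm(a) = 0.77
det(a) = 0.24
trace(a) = 1.07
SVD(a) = [[-0.75, 0.66], [0.66, 0.75]] @ diag([0.746482859825566, 0.32351714017443406]) @ [[-0.75,0.66],[0.66,0.75]]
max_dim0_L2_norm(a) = 0.6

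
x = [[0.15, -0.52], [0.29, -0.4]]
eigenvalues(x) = [(-0.12+0.27j), (-0.12-0.27j)]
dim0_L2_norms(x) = [0.33, 0.66]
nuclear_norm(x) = 0.85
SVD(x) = [[-0.74, -0.67],[-0.67, 0.74]] @ diag([0.7219285602662325, 0.1257742178346772]) @ [[-0.42, 0.91], [0.91, 0.42]]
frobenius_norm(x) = 0.73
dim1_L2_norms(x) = [0.54, 0.49]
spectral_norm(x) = 0.72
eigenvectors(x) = [[0.80+0.00j, (0.8-0j)], [(0.42-0.42j), 0.42+0.42j]]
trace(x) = -0.25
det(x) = 0.09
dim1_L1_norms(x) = [0.67, 0.69]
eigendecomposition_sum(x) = [[0.08+0.20j,-0.26-0.12j], [0.15+0.07j,(-0.2+0.07j)]] + [[(0.08-0.2j), (-0.26+0.12j)], [0.15-0.07j, -0.20-0.07j]]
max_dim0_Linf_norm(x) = 0.52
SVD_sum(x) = [[0.23,-0.48], [0.21,-0.44]] + [[-0.08, -0.04], [0.08, 0.04]]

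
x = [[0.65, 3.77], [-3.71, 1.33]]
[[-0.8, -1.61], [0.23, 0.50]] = x@[[-0.13, -0.27], [-0.19, -0.38]]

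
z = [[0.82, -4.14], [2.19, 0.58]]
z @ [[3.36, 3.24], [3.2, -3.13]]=[[-10.49, 15.61], [9.21, 5.28]]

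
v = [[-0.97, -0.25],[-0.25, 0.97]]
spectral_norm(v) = 1.00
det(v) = -1.00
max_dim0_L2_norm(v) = 1.0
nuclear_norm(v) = 2.00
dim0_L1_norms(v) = [1.22, 1.22]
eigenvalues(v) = [-1.0, 1.0]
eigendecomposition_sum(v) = [[-0.99, -0.13],  [-0.12, -0.02]] + [[0.02, -0.12], [-0.12, 0.99]]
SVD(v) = [[-0.97, -0.25], [-0.25, 0.97]] @ diag([1.0016985574512924, 1.0016985574512922]) @ [[1.0, 0.0], [0.00, 1.0]]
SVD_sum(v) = [[-0.97, 0.0], [-0.25, 0.00]] + [[0.00, -0.25], [0.0, 0.97]]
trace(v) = 0.00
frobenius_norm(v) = 1.42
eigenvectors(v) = [[-0.99, 0.13], [-0.13, -0.99]]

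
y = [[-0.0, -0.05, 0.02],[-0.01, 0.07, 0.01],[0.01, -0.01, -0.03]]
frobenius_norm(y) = 0.10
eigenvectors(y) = [[0.61, 0.96, -0.57],[0.13, 0.1, 0.81],[-0.78, 0.28, -0.13]]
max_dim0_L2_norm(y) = 0.09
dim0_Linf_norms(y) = [0.01, 0.07, 0.03]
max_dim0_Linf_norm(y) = 0.07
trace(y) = 0.04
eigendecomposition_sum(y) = [[-0.01, -0.00, 0.02],[-0.0, -0.00, 0.00],[0.01, 0.0, -0.03]] + [[0.00,0.00,0.00], [0.0,0.0,0.00], [0.0,0.0,0.0]] + [[0.01, -0.05, -0.00], [-0.01, 0.07, 0.01], [0.0, -0.01, -0.0]]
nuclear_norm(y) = 0.13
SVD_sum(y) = [[0.01,-0.05,-0.0], [-0.01,0.07,0.0], [0.00,-0.01,-0.00]] + [[-0.01, -0.00, 0.02], [-0.00, -0.00, 0.01], [0.01, 0.0, -0.03]] + [[0.0, 0.00, 0.00],[0.0, 0.00, 0.0],[0.0, 0.0, 0.0]]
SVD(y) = [[0.57, 0.54, 0.62],[-0.81, 0.25, 0.53],[0.13, -0.80, 0.58]] @ diag([0.08710306384039596, 0.038893543696545095, 0.0005903628891158716]) @ [[0.11, -0.99, -0.01], [-0.27, -0.04, 0.96], [0.96, 0.1, 0.27]]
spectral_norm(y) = 0.09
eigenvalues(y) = [-0.04, 0.0, 0.08]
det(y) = -0.00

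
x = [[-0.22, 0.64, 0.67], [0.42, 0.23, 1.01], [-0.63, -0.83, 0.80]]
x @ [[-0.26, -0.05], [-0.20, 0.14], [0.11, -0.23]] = [[0.00, -0.05], [-0.04, -0.22], [0.42, -0.27]]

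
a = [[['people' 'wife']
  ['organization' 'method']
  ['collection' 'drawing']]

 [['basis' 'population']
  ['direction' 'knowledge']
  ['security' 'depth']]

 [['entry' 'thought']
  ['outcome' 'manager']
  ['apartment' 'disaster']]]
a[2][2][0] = 'apartment'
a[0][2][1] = 'drawing'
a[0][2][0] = 'collection'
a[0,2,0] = 'collection'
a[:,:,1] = [['wife', 'method', 'drawing'], ['population', 'knowledge', 'depth'], ['thought', 'manager', 'disaster']]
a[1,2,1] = 'depth'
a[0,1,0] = 'organization'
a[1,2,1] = 'depth'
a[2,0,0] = 'entry'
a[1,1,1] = 'knowledge'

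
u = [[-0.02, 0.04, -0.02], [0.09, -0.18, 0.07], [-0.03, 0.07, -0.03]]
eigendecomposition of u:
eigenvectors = [[-0.21+0.00j,0.11+0.61j,0.11-0.61j], [0.91+0.00j,0.32+0.30j,0.32-0.30j], [-0.35+0.00j,(0.66+0j),0.66-0.00j]]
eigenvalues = [(-0.23+0j), (-0+0j), (-0-0j)]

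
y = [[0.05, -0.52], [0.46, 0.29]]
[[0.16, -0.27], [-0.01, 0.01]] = y@[[0.17,  -0.29],[-0.29,  0.49]]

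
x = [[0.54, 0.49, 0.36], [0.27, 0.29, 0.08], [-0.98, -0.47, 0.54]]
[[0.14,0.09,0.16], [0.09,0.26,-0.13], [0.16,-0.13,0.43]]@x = [[-0.06, 0.02, 0.14],[0.25, 0.18, -0.02],[-0.37, -0.16, 0.28]]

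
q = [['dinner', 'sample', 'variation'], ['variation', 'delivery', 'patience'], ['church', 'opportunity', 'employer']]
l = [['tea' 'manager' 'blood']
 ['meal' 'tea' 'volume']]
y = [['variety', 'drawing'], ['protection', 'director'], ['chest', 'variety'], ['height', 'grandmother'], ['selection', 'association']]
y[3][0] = 'height'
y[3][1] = 'grandmother'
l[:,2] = ['blood', 'volume']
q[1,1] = 'delivery'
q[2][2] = 'employer'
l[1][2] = 'volume'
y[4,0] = 'selection'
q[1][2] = 'patience'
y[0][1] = 'drawing'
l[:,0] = ['tea', 'meal']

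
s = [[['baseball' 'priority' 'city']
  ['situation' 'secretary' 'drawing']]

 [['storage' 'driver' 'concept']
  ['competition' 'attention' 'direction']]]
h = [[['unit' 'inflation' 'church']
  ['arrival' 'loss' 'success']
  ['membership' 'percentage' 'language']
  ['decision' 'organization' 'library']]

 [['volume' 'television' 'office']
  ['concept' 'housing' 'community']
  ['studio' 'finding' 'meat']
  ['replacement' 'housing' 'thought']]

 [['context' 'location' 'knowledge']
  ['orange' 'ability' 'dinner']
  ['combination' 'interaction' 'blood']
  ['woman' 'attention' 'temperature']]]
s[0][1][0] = 'situation'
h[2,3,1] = 'attention'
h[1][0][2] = 'office'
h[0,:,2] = ['church', 'success', 'language', 'library']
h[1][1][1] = 'housing'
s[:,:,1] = [['priority', 'secretary'], ['driver', 'attention']]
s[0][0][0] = 'baseball'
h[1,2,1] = 'finding'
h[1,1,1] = 'housing'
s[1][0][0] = 'storage'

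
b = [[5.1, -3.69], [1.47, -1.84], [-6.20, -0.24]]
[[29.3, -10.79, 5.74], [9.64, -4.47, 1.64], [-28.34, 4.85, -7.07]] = b@[[4.63, -0.85, 1.14], [-1.54, 1.75, 0.02]]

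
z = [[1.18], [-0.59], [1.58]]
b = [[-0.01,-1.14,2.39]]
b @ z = [[4.44]]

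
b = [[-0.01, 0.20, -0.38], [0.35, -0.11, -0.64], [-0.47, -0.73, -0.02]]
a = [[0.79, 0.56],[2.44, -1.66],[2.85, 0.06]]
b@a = [[-0.60,-0.36], [-1.82,0.34], [-2.21,0.95]]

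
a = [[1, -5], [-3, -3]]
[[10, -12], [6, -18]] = a@[[0, 3], [-2, 3]]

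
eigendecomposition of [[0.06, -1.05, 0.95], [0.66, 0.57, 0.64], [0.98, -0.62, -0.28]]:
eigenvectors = [[(0.65+0j), 0.04+0.59j, (0.04-0.59j)], [0.03+0.00j, 0.66+0.00j, 0.66-0.00j], [-0.76+0.00j, 0.11+0.46j, 0.11-0.46j]]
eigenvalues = [(-1.1+0j), (0.72+1.04j), (0.72-1.04j)]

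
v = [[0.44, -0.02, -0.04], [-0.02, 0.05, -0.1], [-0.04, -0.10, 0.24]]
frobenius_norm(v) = 0.53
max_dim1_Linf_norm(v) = 0.44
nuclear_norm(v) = 0.73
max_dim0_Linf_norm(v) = 0.44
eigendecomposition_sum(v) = [[0.43, -0.0, -0.08], [-0.0, 0.0, 0.0], [-0.08, 0.00, 0.02]] + [[0.0, 0.0, 0.0], [0.0, 0.0, 0.00], [0.0, 0.0, 0.00]] + [[0.01, -0.02, 0.04], [-0.02, 0.05, -0.1], [0.04, -0.10, 0.22]]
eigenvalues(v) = [0.45, 0.0, 0.28]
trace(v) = 0.73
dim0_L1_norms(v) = [0.5, 0.17, 0.38]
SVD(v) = [[-0.98, 0.17, 0.08], [0.0, -0.41, 0.91], [0.19, 0.90, 0.40]] @ diag([0.4477048144320641, 0.27792316303855213, 0.004372022529383818]) @ [[-0.98, 0.0, 0.19], [0.17, -0.41, 0.9], [0.08, 0.91, 0.40]]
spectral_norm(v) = 0.45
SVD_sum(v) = [[0.43, -0.00, -0.08], [-0.0, 0.0, 0.00], [-0.08, 0.0, 0.02]] + [[0.01, -0.02, 0.04], [-0.02, 0.05, -0.1], [0.04, -0.10, 0.22]] + [[0.0, 0.0, 0.0], [0.0, 0.0, 0.00], [0.00, 0.0, 0.00]]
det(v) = 0.00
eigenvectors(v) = [[0.98,-0.08,0.17], [-0.0,-0.91,-0.41], [-0.19,-0.4,0.90]]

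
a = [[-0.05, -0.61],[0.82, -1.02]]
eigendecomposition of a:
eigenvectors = [[0.45+0.48j, 0.45-0.48j],[(0.76+0j), 0.76-0.00j]]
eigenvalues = [(-0.54+0.51j), (-0.54-0.51j)]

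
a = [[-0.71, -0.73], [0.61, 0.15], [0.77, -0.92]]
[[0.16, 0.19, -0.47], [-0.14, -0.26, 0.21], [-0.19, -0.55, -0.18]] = a@[[-0.23, -0.48, 0.25],[0.01, 0.20, 0.4]]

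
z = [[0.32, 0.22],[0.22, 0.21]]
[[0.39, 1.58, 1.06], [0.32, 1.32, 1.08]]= z @ [[0.60, 2.14, -0.84], [0.89, 4.06, 6.02]]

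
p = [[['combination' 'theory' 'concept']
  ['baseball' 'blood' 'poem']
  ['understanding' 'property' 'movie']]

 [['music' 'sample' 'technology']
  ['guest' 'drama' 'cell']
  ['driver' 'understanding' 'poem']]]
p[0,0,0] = 'combination'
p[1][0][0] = 'music'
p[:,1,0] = ['baseball', 'guest']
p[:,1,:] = [['baseball', 'blood', 'poem'], ['guest', 'drama', 'cell']]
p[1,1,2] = 'cell'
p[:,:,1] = [['theory', 'blood', 'property'], ['sample', 'drama', 'understanding']]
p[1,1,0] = 'guest'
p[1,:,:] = [['music', 'sample', 'technology'], ['guest', 'drama', 'cell'], ['driver', 'understanding', 'poem']]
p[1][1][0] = 'guest'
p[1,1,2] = 'cell'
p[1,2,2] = 'poem'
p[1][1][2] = 'cell'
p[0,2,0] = 'understanding'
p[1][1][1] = 'drama'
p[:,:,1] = [['theory', 'blood', 'property'], ['sample', 'drama', 'understanding']]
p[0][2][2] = 'movie'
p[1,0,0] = 'music'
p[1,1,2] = 'cell'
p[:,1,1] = ['blood', 'drama']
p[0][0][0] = 'combination'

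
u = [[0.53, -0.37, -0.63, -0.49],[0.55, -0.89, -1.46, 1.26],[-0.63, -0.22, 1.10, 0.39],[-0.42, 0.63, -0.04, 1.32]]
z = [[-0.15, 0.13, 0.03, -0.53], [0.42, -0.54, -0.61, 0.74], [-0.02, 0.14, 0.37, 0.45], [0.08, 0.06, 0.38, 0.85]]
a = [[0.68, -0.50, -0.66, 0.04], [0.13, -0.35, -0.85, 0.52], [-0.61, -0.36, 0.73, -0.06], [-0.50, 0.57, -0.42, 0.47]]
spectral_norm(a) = 1.60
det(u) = -0.07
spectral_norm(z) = 1.41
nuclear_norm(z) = 2.39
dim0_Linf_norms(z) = [0.42, 0.54, 0.61, 0.85]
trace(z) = 0.53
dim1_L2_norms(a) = [1.07, 1.06, 1.02, 0.99]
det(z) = -0.00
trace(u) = 2.06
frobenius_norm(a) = 2.07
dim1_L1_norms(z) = [0.84, 2.31, 0.98, 1.37]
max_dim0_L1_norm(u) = 3.46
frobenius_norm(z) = 1.72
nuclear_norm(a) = 3.44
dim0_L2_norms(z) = [0.45, 0.58, 0.81, 1.32]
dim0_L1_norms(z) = [0.67, 0.87, 1.39, 2.57]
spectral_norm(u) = 2.38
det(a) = 0.04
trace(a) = 1.53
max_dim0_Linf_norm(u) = 1.46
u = a + z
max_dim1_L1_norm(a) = 1.96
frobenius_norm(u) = 3.16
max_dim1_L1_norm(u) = 4.16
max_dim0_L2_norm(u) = 1.93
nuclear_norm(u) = 5.17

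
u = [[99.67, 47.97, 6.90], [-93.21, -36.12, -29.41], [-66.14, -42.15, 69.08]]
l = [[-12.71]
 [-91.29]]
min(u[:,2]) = -29.41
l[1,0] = -91.29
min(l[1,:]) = -91.29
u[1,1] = -36.12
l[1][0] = -91.29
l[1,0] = -91.29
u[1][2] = -29.41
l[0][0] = -12.71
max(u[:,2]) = 69.08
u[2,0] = -66.14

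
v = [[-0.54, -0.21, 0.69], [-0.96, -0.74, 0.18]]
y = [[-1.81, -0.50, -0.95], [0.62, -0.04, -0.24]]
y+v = [[-2.35, -0.71, -0.26],  [-0.34, -0.78, -0.06]]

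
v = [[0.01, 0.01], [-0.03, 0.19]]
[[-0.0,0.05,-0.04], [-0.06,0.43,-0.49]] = v@ [[0.12, 2.27, -1.6], [-0.28, 2.62, -2.85]]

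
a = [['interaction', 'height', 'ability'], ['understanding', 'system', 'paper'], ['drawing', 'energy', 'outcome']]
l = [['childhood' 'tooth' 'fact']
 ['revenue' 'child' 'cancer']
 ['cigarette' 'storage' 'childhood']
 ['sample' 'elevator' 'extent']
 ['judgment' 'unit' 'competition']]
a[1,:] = ['understanding', 'system', 'paper']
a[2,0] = 'drawing'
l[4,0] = 'judgment'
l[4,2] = 'competition'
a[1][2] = 'paper'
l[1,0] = 'revenue'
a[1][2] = 'paper'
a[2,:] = ['drawing', 'energy', 'outcome']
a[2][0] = 'drawing'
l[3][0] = 'sample'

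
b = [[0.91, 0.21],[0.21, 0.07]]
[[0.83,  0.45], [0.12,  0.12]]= b@[[1.62, 0.30], [-3.08, 0.85]]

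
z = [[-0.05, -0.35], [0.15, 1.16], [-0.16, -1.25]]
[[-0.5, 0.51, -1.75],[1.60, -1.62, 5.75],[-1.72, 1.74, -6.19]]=z@[[3.08, -5.31, 3.23], [0.98, -0.71, 4.54]]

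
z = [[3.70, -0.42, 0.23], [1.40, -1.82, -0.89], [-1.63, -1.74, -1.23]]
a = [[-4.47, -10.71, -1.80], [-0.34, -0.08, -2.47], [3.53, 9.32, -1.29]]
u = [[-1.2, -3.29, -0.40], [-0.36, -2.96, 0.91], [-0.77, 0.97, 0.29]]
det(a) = -0.09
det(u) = 5.10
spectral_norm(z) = 4.31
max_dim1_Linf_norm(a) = 10.71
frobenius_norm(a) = 15.66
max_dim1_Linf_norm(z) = 3.7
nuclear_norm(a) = 18.60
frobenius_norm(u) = 4.87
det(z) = -0.02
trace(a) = -5.84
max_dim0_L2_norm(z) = 4.28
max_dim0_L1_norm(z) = 6.73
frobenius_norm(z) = 5.21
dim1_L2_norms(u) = [3.52, 3.12, 1.27]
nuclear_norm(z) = 7.25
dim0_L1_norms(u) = [2.33, 7.22, 1.6]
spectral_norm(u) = 4.64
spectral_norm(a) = 15.31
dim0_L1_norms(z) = [6.73, 3.98, 2.35]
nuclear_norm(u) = 6.75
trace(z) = 0.65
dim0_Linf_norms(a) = [4.47, 10.71, 2.47]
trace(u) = -3.87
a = z @ u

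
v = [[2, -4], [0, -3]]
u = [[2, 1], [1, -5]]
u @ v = [[4, -11], [2, 11]]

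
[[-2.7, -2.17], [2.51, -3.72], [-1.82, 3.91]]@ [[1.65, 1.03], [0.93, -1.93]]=[[-6.47, 1.41], [0.68, 9.76], [0.63, -9.42]]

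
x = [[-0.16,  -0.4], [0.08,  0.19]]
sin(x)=[[-0.16, -0.40], [0.08, 0.19]]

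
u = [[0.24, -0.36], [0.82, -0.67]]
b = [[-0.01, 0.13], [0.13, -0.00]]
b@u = [[0.10, -0.08], [0.03, -0.05]]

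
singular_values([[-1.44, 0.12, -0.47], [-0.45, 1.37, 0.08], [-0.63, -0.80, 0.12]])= [1.73, 1.53, 0.34]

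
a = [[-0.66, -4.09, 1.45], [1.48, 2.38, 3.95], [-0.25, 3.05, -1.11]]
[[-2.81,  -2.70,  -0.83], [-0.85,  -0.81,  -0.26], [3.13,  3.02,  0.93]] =a @ [[-1.39, -1.34, -0.42], [0.84, 0.81, 0.25], [-0.2, -0.19, -0.06]]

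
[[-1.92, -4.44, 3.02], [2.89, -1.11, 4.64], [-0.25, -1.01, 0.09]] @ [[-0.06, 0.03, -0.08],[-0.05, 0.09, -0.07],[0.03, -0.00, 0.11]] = [[0.43,  -0.46,  0.8], [0.02,  -0.01,  0.36], [0.07,  -0.1,  0.1]]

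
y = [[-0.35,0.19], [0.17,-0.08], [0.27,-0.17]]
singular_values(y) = [0.54, 0.02]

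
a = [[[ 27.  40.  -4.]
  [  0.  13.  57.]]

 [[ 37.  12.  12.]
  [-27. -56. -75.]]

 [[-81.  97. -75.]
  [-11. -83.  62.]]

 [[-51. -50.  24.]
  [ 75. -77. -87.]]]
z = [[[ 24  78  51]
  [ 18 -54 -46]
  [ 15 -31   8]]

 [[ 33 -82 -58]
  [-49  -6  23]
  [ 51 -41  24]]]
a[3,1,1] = -77.0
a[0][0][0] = 27.0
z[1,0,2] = -58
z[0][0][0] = 24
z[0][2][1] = -31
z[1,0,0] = 33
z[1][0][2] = -58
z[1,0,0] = 33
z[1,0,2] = -58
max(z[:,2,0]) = 51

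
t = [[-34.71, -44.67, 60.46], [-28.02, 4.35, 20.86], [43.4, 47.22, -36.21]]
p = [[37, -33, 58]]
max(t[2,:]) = 47.22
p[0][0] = 37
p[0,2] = 58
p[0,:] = [37, -33, 58]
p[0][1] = -33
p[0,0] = 37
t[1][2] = 20.86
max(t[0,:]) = 60.46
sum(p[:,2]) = 58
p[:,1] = [-33]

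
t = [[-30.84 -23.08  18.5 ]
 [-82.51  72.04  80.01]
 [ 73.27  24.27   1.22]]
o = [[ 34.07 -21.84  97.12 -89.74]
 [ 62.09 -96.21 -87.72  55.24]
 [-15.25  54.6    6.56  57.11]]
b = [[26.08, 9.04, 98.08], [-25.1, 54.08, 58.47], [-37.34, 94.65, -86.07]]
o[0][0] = 34.07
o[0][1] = -21.84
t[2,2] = 1.22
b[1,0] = -25.1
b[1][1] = 54.08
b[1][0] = -25.1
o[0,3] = -89.74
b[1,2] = 58.47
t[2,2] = 1.22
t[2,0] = 73.27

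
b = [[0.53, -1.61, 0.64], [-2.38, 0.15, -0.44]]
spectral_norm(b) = 2.61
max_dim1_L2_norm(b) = 2.42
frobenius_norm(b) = 3.03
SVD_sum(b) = [[1.07, -0.39, 0.31], [-2.1, 0.77, -0.61]] + [[-0.54, -1.22, 0.33], [-0.28, -0.62, 0.17]]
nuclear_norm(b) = 4.15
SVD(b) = [[-0.45, 0.89], [0.89, 0.45]] @ diag([2.605522089511821, 1.540894104429617]) @ [[-0.91, 0.33, -0.26], [-0.39, -0.89, 0.24]]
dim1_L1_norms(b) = [2.78, 2.97]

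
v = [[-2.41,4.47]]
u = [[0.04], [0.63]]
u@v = [[-0.1, 0.18], [-1.52, 2.82]]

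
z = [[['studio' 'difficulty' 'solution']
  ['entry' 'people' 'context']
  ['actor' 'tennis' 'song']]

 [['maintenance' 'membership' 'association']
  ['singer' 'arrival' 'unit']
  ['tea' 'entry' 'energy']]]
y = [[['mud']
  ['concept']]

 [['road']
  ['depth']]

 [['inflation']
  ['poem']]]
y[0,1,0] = 'concept'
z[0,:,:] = [['studio', 'difficulty', 'solution'], ['entry', 'people', 'context'], ['actor', 'tennis', 'song']]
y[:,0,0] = ['mud', 'road', 'inflation']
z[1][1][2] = 'unit'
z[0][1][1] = 'people'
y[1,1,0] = 'depth'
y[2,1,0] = 'poem'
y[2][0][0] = 'inflation'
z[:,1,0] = ['entry', 'singer']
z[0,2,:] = ['actor', 'tennis', 'song']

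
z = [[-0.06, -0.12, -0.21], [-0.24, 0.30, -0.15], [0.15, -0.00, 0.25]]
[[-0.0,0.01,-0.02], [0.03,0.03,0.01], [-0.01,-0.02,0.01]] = z @[[-0.11, -0.10, 0.14], [0.02, -0.0, 0.13], [0.03, -0.03, -0.04]]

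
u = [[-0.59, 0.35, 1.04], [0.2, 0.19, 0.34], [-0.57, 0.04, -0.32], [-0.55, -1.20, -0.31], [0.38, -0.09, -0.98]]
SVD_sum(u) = [[-0.17, 0.58, 0.98],[-0.05, 0.18, 0.3],[0.02, -0.09, -0.14],[0.11, -0.4, -0.67],[0.14, -0.47, -0.80]] + [[-0.34, -0.30, 0.12], [0.13, 0.12, -0.05], [-0.22, -0.20, 0.08], [-0.79, -0.7, 0.28], [0.34, 0.3, -0.12]] + [[-0.09,  0.07,  -0.06], [0.12,  -0.1,  0.08], [-0.38,  0.32,  -0.25], [0.12,  -0.1,  0.08], [-0.09,  0.08,  -0.06]]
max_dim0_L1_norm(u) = 2.99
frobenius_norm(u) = 2.26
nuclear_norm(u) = 3.68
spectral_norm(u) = 1.72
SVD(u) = [[0.67, 0.35, -0.20], [0.21, -0.14, 0.28], [-0.1, 0.23, -0.87], [-0.46, 0.82, 0.28], [-0.54, -0.35, -0.22]] @ diag([1.7230390422485442, 1.3219153705807558, 0.6387301557853393]) @ [[-0.15, 0.5, 0.85], [-0.72, -0.64, 0.26], [0.68, -0.58, 0.46]]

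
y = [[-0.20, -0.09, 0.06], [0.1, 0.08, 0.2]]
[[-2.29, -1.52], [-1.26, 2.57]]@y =[[0.31, 0.08, -0.44], [0.51, 0.32, 0.44]]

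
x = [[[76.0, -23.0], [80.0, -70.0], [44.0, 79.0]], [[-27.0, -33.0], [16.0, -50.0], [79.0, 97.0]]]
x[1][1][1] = -50.0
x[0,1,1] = -70.0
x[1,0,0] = -27.0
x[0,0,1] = -23.0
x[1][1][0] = 16.0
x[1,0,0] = -27.0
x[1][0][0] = -27.0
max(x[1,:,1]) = 97.0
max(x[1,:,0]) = 79.0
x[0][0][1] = -23.0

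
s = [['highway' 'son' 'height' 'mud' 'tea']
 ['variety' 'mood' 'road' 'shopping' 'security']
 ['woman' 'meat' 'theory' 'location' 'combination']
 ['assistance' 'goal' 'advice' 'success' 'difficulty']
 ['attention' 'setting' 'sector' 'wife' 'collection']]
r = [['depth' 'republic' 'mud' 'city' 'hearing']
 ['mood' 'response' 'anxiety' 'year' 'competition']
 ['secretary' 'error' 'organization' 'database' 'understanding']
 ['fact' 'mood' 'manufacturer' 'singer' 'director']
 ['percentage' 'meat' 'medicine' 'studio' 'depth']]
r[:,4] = ['hearing', 'competition', 'understanding', 'director', 'depth']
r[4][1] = 'meat'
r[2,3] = 'database'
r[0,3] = 'city'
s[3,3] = 'success'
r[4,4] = 'depth'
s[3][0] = 'assistance'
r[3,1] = 'mood'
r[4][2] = 'medicine'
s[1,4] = 'security'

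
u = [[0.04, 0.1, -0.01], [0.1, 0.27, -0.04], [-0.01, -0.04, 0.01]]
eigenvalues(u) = [0.31, -0.0, 0.01]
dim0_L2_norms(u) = [0.11, 0.29, 0.04]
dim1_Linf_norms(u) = [0.1, 0.27, 0.04]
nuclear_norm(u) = 0.32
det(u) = -0.00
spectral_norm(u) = 0.31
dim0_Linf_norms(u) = [0.1, 0.27, 0.04]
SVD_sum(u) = [[0.04, 0.1, -0.01],[0.1, 0.27, -0.04],[-0.01, -0.04, 0.01]] + [[0.0, -0.00, 0.00], [-0.0, 0.0, -0.0], [0.0, -0.0, 0.0]] + [[-0.0, 0.00, 0.00],[0.0, -0.0, -0.0],[0.00, -0.0, -0.0]]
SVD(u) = [[-0.35,  0.63,  -0.7], [-0.93,  -0.12,  0.35], [0.13,  0.77,  0.63]] @ diag([0.3129392476598081, 0.008226127564098556, 0.0011653752239066059]) @ [[-0.35, -0.93, 0.13], [0.63, -0.12, 0.77], [0.7, -0.35, -0.63]]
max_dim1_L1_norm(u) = 0.41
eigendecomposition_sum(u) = [[0.04, 0.10, -0.01],[0.1, 0.27, -0.04],[-0.01, -0.04, 0.01]] + [[-0.00, 0.0, 0.0], [0.00, -0.0, -0.00], [0.00, -0.0, -0.00]] + [[0.0, -0.0, 0.00],[-0.0, 0.00, -0.00],[0.00, -0.0, 0.00]]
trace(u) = 0.32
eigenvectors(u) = [[-0.35,-0.7,0.63], [-0.93,0.35,-0.12], [0.13,0.63,0.77]]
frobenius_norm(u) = 0.31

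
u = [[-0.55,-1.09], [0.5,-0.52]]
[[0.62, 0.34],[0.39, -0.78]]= u@[[0.13, -1.23], [-0.63, 0.31]]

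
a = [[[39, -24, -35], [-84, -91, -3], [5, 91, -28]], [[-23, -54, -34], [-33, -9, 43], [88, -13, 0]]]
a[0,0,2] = -35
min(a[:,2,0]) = 5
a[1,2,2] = 0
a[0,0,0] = 39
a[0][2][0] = 5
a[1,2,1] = -13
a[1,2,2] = 0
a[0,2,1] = 91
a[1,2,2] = 0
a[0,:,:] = [[39, -24, -35], [-84, -91, -3], [5, 91, -28]]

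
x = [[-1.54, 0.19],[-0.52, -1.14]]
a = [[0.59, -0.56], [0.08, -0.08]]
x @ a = [[-0.89, 0.85], [-0.4, 0.38]]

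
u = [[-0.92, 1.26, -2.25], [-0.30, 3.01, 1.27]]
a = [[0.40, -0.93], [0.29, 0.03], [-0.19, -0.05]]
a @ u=[[-0.09, -2.3, -2.08], [-0.28, 0.46, -0.61], [0.19, -0.39, 0.36]]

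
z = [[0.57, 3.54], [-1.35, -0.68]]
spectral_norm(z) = 3.71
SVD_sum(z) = [[0.88, 3.46],  [-0.24, -0.96]] + [[-0.31,0.08], [-1.11,0.28]]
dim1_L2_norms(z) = [3.59, 1.51]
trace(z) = -0.11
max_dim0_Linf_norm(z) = 3.54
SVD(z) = [[0.96, -0.27],  [-0.27, -0.96]] @ diag([3.706431760795591, 1.1848053015435471]) @ [[0.25, 0.97], [0.97, -0.25]]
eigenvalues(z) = [(-0.06+2.09j), (-0.06-2.09j)]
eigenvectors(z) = [[(0.85+0j),0.85-0.00j], [(-0.15+0.5j),(-0.15-0.5j)]]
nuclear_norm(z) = 4.89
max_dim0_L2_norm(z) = 3.6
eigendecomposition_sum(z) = [[(0.28+1.06j), (1.77+0.05j)], [-0.68-0.02j, -0.34+1.04j]] + [[0.28-1.06j, (1.77-0.05j)], [-0.68+0.02j, (-0.34-1.04j)]]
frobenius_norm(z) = 3.89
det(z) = 4.39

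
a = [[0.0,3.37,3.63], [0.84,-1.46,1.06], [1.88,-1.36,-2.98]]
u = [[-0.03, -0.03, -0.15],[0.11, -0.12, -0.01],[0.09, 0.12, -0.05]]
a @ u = [[0.70, 0.03, -0.22], [-0.09, 0.28, -0.16], [-0.47, -0.25, -0.12]]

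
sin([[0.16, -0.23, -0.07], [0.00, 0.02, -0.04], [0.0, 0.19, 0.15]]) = [[0.16, -0.23, -0.07], [0.0, 0.02, -0.04], [0.00, 0.19, 0.15]]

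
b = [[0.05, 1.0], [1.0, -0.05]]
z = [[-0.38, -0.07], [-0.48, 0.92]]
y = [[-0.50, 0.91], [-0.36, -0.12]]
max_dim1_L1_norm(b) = 1.05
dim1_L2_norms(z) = [0.39, 1.04]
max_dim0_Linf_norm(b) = 1.0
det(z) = -0.38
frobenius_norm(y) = 1.11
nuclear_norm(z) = 1.41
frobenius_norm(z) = 1.11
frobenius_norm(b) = 1.42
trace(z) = 0.54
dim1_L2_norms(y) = [1.04, 0.38]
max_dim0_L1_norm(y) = 1.03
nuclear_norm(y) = 1.41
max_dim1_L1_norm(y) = 1.41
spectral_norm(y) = 1.04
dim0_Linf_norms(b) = [1.0, 1.0]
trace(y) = -0.62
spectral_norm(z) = 1.04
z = b @ y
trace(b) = 0.00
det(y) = 0.39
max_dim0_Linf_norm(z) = 0.92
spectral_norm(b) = 1.00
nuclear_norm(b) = 2.00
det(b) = -1.00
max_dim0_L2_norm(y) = 0.92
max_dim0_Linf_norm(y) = 0.91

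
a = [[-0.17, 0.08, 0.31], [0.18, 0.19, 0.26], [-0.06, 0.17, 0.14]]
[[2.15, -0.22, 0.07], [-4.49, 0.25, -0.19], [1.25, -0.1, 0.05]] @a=[[-0.41, 0.14, 0.62],[0.82, -0.34, -1.35],[-0.23, 0.09, 0.37]]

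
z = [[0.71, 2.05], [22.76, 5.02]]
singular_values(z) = [23.33, 1.85]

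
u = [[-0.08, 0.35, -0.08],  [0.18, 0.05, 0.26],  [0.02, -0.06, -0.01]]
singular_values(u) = [0.38, 0.31, 0.02]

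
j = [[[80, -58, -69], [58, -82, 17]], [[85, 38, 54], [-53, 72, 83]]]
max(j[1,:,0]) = 85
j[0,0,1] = -58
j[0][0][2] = -69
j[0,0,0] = 80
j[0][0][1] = -58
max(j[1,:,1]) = 72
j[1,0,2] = 54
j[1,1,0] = -53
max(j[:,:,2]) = 83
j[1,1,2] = 83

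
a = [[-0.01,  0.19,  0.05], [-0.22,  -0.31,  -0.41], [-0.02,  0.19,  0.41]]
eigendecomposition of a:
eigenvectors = [[0.26+0.52j,0.26-0.52j,-0.17+0.00j], [-0.77+0.00j,(-0.77-0j),-0.51+0.00j], [(0.24+0.12j),0.24-0.12j,0.85+0.00j]]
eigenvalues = [(-0.11+0.21j), (-0.11-0.21j), (0.3+0j)]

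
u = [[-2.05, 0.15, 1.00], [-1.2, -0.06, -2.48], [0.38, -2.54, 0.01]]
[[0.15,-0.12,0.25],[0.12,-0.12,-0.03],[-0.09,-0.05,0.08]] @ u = [[-0.07, -0.61, 0.45], [-0.11, 0.10, 0.42], [0.27, -0.21, 0.03]]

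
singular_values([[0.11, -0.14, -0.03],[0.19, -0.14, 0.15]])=[0.31, 0.11]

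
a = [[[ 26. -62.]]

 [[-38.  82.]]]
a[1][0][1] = 82.0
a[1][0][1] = 82.0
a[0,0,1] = -62.0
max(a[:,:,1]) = 82.0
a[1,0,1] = 82.0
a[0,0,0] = 26.0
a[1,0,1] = 82.0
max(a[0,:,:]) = 26.0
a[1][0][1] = 82.0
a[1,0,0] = -38.0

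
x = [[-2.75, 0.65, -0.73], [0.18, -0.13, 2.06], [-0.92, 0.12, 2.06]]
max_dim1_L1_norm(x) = 4.13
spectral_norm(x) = 3.09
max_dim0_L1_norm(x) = 4.85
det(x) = 0.01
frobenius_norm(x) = 4.23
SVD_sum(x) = [[-1.53, 0.42, -1.81], [1.07, -0.3, 1.27], [0.60, -0.17, 0.71]] + [[-1.22, 0.23, 1.08], [-0.89, 0.17, 0.79], [-1.52, 0.28, 1.35]] + [[-0.00, -0.00, -0.0], [-0.00, -0.0, -0.00], [0.0, 0.0, 0.0]]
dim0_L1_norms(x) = [3.85, 0.9, 4.85]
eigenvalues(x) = [-3.01, 2.19, -0.0]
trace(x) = -0.82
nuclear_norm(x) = 5.98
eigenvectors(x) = [[0.97, -0.02, 0.22],[-0.19, 0.66, 0.97],[0.18, 0.75, 0.04]]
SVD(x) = [[-0.78, -0.57, -0.26],[0.55, -0.42, -0.73],[0.31, -0.71, 0.64]] @ diag([3.0892406611767225, 2.893404458817126, 0.0016658420052479013]) @ [[0.64,-0.18,0.75],  [0.74,-0.14,-0.66],  [0.22,0.97,0.04]]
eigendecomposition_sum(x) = [[-2.76, 0.65, -0.66], [0.54, -0.13, 0.13], [-0.51, 0.12, -0.12]] + [[0.01, 0.00, -0.07], [-0.36, -0.0, 1.93], [-0.41, -0.00, 2.18]] + [[-0.0, -0.00, 0.00],[-0.0, -0.0, 0.0],[-0.00, -0.0, 0.0]]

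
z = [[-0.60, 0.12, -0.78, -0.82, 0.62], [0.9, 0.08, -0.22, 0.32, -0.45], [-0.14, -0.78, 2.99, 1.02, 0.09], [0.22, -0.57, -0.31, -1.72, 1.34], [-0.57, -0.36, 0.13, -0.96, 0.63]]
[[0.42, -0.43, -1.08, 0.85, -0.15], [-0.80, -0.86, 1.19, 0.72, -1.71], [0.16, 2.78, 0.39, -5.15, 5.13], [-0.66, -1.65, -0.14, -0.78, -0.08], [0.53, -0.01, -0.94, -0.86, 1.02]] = z @ [[-0.94,-0.95,1.08,0.12,-1.18], [1.18,0.69,-1.45,1.28,-0.3], [0.65,0.92,-0.51,-1.25,1.27], [-0.9,0.43,0.9,-0.32,0.8], [-0.84,-0.02,0.14,-0.76,1.33]]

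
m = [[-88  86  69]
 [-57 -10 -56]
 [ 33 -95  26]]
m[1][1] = -10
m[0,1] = 86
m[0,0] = -88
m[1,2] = -56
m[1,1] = -10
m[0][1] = 86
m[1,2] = -56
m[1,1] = -10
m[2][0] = 33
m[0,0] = -88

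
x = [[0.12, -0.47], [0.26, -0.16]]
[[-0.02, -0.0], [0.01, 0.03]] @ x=[[-0.00, 0.01],[0.01, -0.01]]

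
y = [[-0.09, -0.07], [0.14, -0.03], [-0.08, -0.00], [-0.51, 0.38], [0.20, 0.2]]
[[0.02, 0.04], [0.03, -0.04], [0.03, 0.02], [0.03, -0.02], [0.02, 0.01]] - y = [[0.11, 0.11], [-0.11, -0.01], [0.11, 0.02], [0.54, -0.4], [-0.18, -0.19]]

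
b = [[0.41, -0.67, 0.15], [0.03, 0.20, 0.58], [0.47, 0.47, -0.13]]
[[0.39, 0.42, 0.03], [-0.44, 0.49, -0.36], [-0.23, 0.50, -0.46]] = b @[[0.04, 1.08, -0.59],[-0.68, 0.19, -0.50],[-0.52, 0.73, -0.42]]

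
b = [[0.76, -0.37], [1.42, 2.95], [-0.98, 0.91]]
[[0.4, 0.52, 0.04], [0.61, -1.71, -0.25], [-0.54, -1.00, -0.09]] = b@[[0.51, 0.33, 0.01], [-0.04, -0.74, -0.09]]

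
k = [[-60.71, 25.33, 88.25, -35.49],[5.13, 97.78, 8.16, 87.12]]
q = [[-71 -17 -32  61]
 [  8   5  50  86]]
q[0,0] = -71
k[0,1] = 25.33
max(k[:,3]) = 87.12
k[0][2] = 88.25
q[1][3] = 86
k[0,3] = -35.49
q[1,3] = 86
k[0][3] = -35.49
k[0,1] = 25.33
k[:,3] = [-35.49, 87.12]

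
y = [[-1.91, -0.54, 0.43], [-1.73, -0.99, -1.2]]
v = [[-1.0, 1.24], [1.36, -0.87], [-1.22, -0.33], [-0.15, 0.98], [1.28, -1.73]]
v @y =[[-0.24, -0.69, -1.92], [-1.09, 0.13, 1.63], [2.90, 0.99, -0.13], [-1.41, -0.89, -1.24], [0.55, 1.02, 2.63]]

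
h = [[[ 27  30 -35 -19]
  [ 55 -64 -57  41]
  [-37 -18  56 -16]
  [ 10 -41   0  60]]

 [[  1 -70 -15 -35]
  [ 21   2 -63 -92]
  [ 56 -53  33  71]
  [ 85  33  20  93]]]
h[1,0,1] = -70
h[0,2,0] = -37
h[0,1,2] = -57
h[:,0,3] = [-19, -35]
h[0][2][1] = -18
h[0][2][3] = -16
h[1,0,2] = -15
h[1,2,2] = 33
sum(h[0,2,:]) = -15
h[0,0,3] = -19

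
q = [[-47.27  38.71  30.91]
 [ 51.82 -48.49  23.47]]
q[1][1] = -48.49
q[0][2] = 30.91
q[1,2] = 23.47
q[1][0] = 51.82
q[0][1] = 38.71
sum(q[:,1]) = -9.780000000000001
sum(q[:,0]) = 4.549999999999997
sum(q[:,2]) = 54.379999999999995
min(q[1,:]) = -48.49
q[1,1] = -48.49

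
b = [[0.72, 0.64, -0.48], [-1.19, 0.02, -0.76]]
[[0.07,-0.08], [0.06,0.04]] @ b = [[0.15,0.04,0.03], [-0.00,0.04,-0.06]]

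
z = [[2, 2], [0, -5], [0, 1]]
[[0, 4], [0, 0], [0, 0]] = z @ [[0, 2], [0, 0]]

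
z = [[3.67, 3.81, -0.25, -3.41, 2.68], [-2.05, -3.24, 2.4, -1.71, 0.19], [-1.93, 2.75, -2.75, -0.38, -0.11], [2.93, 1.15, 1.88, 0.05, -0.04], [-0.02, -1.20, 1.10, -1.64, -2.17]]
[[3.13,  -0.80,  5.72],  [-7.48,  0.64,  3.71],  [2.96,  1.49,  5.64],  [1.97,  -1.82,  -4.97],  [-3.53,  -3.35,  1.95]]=z @ [[0.54, -0.82, -1.01], [1.1, 0.25, 0.02], [-0.49, 0.17, -1.01], [0.96, 0.50, -2.37], [0.04, 1.12, 0.38]]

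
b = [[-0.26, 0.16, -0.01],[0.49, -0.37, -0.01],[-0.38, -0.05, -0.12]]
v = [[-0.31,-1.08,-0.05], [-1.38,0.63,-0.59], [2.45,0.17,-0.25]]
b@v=[[-0.16,0.38,-0.08], [0.33,-0.76,0.2], [-0.11,0.36,0.08]]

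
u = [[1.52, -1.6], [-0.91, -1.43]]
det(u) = -3.630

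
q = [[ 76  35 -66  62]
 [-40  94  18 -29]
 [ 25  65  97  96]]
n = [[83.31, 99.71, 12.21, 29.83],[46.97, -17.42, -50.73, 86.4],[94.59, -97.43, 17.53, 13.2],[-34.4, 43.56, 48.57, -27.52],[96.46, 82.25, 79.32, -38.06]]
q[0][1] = 35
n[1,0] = 46.97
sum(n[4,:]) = 219.96999999999997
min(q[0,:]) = -66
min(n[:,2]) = -50.73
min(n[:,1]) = -97.43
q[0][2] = -66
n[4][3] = -38.06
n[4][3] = -38.06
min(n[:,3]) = -38.06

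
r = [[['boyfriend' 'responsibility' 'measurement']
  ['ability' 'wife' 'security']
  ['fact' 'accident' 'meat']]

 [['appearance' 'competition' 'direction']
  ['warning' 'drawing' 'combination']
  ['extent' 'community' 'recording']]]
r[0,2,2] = 'meat'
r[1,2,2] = 'recording'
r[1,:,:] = [['appearance', 'competition', 'direction'], ['warning', 'drawing', 'combination'], ['extent', 'community', 'recording']]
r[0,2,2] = 'meat'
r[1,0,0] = 'appearance'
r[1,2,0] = 'extent'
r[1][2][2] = 'recording'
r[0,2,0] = 'fact'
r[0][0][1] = 'responsibility'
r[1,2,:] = ['extent', 'community', 'recording']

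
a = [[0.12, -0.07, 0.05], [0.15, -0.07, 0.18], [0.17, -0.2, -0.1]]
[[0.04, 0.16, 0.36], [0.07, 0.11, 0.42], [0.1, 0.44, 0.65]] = a @ [[-0.22, 1.18, 2.23], [-0.83, -0.83, -1.31], [0.26, -0.72, -0.04]]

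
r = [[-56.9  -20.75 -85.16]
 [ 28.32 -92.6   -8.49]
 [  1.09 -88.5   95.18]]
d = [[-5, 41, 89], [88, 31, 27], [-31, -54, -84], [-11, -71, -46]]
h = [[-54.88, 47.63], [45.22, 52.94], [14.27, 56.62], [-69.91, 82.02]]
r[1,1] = -92.6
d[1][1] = 31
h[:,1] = [47.63, 52.94, 56.62, 82.02]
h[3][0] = -69.91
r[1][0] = 28.32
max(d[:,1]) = 41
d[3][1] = -71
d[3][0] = -11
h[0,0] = -54.88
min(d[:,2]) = -84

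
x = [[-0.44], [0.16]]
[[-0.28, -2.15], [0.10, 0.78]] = x@ [[0.64, 4.88]]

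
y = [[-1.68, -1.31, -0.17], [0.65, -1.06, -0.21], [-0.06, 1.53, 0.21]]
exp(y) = [[0.09, -0.32, -0.02], [0.13, 0.14, -0.15], [0.18, 0.94, 1.09]]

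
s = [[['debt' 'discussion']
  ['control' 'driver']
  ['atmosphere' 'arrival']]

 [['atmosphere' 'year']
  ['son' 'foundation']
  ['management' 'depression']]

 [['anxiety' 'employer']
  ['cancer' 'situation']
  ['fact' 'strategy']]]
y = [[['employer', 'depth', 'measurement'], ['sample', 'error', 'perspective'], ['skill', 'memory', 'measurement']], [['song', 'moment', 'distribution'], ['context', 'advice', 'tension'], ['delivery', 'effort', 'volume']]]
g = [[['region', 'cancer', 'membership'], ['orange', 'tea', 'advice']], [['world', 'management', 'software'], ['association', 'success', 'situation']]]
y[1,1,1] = 'advice'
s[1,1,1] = 'foundation'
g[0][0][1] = 'cancer'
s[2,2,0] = 'fact'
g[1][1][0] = 'association'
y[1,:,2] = ['distribution', 'tension', 'volume']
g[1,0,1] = 'management'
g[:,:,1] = [['cancer', 'tea'], ['management', 'success']]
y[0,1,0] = 'sample'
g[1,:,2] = ['software', 'situation']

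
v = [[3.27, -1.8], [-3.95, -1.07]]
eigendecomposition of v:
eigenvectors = [[0.82, 0.31], [-0.58, 0.95]]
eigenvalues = [4.54, -2.34]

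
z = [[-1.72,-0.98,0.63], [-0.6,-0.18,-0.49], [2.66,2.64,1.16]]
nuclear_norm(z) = 5.91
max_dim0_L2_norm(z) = 3.22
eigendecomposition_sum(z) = [[(-2.05+0j), (-1.19+0j), 0.20-0.00j], [-0.18+0.00j, (-0.11+0j), (0.02-0j)], [1.71-0.00j, 0.99-0.00j, -0.17+0.00j]] + [[(0.17-0.18j), 0.10-0.65j, 0.21-0.29j],[-0.21+0.29j, (-0.04+0.94j), -0.25+0.45j],[0.48-0.15j, 0.83-1.04j, (0.66-0.3j)]] + [[(0.17+0.18j), (0.1+0.65j), 0.21+0.29j], [(-0.21-0.29j), -0.04-0.94j, (-0.25-0.45j)], [0.48+0.15j, 0.83+1.04j, (0.66+0.3j)]]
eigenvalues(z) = [(-2.33+0j), (0.8+0.46j), (0.8-0.46j)]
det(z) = -1.97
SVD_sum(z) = [[-1.31, -1.15, -0.35], [-0.48, -0.42, -0.13], [2.87, 2.52, 0.77]] + [[-0.38, 0.13, 1.00], [0.09, -0.03, -0.24], [-0.16, 0.05, 0.41]] + [[-0.03, 0.04, -0.02], [-0.21, 0.28, -0.12], [-0.05, 0.06, -0.03]]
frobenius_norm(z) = 4.51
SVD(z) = [[-0.41, -0.9, -0.14], [-0.15, 0.22, -0.96], [0.9, -0.37, -0.23]] @ diag([4.331847056892022, 1.1957942455886892, 0.3797067261886589]) @ [[0.74, 0.65, 0.2], [0.35, -0.12, -0.93], [0.58, -0.75, 0.32]]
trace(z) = -0.74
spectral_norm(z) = 4.33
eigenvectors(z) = [[(0.77+0j), (0.32-0.18j), (0.32+0.18j)],[(0.07+0j), (-0.43+0.32j), (-0.43-0.32j)],[(-0.64+0j), 0.76+0.00j, (0.76-0j)]]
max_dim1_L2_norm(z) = 3.92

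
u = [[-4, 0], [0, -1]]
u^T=[[-4, 0], [0, -1]]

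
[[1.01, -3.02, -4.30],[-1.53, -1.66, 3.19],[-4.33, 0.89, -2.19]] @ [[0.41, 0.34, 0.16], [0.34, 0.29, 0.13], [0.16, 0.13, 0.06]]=[[-1.3,  -1.09,  -0.49], [-0.68,  -0.59,  -0.27], [-1.82,  -1.50,  -0.71]]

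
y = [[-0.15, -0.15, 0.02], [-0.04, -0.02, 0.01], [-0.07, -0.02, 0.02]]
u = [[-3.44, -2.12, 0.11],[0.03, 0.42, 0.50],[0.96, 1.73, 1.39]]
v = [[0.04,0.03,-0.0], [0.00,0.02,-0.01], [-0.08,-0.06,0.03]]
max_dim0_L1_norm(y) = 0.26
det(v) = 0.00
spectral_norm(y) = 0.23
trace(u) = -1.63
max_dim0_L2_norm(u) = 3.57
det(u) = -0.00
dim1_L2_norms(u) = [4.04, 0.65, 2.42]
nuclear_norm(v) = 0.15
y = u @ v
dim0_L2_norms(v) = [0.09, 0.07, 0.03]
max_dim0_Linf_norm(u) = 3.44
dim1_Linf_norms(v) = [0.04, 0.02, 0.08]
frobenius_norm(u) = 4.76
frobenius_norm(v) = 0.12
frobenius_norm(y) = 0.23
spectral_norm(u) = 4.45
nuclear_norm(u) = 6.13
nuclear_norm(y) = 0.27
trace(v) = 0.09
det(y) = 0.00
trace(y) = -0.15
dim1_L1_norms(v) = [0.07, 0.03, 0.17]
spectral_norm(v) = 0.12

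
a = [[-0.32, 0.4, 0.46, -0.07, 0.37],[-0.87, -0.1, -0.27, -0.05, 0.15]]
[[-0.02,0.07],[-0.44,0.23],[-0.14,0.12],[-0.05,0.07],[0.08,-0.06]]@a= [[-0.05, -0.02, -0.03, -0.00, 0.0],[-0.06, -0.2, -0.26, 0.02, -0.13],[-0.06, -0.07, -0.1, 0.0, -0.03],[-0.04, -0.03, -0.04, -0.0, -0.01],[0.03, 0.04, 0.05, -0.0, 0.02]]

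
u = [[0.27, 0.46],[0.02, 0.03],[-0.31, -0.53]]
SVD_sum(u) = [[0.27, 0.46], [0.02, 0.03], [-0.31, -0.53]] + [[0.0, -0.0], [0.00, -0.0], [0.00, -0.0]]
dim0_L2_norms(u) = [0.41, 0.7]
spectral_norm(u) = 0.81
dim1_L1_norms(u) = [0.73, 0.05, 0.84]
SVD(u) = [[-0.66,-0.19],  [-0.04,-0.96],  [0.75,-0.22]] @ diag([0.8141223786391363, 0.002180045631341849]) @ [[-0.51,-0.86],[-0.86,0.51]]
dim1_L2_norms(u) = [0.53, 0.04, 0.61]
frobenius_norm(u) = 0.81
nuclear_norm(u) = 0.82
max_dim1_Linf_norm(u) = 0.53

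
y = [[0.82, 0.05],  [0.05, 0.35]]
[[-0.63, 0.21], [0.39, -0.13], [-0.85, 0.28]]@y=[[-0.51, 0.04],[0.31, -0.03],[-0.68, 0.06]]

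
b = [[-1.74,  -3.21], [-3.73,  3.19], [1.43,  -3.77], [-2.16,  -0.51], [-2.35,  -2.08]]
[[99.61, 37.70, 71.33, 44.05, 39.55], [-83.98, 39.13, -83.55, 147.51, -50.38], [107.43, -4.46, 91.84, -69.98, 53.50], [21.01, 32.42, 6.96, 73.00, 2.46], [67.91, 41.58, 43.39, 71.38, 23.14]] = b @ [[-2.75,-14.03,2.32,-35.04,2.03], [-29.54,-4.14,-23.48,5.27,-13.42]]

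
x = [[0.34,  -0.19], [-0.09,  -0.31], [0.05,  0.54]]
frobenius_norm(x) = 0.74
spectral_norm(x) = 0.65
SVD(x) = [[-0.31, 0.94], [-0.47, -0.28], [0.83, 0.19]] @ diag([0.6512417580768934, 0.3548015960179955]) @ [[-0.03, 1.00], [1.0, 0.03]]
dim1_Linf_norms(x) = [0.34, 0.31, 0.54]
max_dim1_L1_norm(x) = 0.59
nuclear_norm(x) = 1.01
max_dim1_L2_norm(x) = 0.54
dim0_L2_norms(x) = [0.36, 0.65]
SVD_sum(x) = [[0.01, -0.20], [0.01, -0.31], [-0.02, 0.54]] + [[0.33, 0.01], [-0.1, -0.0], [0.07, 0.00]]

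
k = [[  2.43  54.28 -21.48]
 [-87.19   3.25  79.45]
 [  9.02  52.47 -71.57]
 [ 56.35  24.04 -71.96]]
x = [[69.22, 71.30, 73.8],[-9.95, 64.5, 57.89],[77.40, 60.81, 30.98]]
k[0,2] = -21.48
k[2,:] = [9.02, 52.47, -71.57]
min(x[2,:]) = 30.98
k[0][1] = 54.28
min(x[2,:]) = 30.98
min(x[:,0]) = -9.95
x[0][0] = 69.22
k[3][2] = -71.96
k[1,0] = -87.19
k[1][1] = 3.25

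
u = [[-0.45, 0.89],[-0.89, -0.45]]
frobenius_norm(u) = 1.41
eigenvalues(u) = [(-0.45+0.89j), (-0.45-0.89j)]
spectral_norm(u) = 1.00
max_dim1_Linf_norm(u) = 0.89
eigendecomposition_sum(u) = [[(-0.22+0.44j), 0.44+0.22j], [(-0.44-0.22j), -0.22+0.44j]] + [[-0.22-0.44j, 0.44-0.22j], [-0.44+0.22j, -0.22-0.44j]]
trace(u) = -0.90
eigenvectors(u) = [[0.71+0.00j, (0.71-0j)], [0.71j, 0.00-0.71j]]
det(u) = 0.99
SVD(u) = [[-0.45,  -0.89], [-0.89,  0.45]] @ diag([0.997296345125159, 0.997296345125159]) @ [[1.00, 0.0], [-0.0, -1.0]]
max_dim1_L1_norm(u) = 1.34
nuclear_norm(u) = 1.99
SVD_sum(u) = [[-0.45,  0.00], [-0.89,  0.0]] + [[0.00, 0.89], [0.00, -0.45]]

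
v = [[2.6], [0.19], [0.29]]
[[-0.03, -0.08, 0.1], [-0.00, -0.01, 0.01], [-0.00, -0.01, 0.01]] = v @ [[-0.01, -0.03, 0.04]]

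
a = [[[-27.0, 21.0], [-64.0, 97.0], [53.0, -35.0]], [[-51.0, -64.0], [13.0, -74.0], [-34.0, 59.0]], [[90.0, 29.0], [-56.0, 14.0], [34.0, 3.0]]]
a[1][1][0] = 13.0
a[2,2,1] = 3.0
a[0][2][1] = -35.0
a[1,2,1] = 59.0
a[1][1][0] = 13.0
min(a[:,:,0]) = -64.0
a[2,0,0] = 90.0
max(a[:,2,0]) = 53.0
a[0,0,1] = 21.0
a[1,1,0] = 13.0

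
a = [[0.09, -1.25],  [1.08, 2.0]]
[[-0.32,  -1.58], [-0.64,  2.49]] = a @ [[-0.94, -0.03], [0.19, 1.26]]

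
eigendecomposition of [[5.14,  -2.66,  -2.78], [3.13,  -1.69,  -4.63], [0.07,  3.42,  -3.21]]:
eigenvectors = [[-0.91+0.00j, 0.39-0.02j, 0.39+0.02j], [(-0.37+0j), 0.69+0.00j, 0.69-0.00j], [-0.20+0.00j, (0.25-0.55j), (0.25+0.55j)]]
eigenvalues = [(3.43+0j), (-1.6+3.61j), (-1.6-3.61j)]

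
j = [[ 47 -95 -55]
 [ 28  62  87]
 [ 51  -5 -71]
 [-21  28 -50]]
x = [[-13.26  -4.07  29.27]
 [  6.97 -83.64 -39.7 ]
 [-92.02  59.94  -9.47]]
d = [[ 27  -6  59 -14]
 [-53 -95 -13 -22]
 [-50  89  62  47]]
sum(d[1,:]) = -183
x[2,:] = [-92.02, 59.94, -9.47]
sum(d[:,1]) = -12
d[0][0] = 27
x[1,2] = -39.7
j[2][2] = -71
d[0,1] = -6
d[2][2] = 62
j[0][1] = -95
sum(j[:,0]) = 105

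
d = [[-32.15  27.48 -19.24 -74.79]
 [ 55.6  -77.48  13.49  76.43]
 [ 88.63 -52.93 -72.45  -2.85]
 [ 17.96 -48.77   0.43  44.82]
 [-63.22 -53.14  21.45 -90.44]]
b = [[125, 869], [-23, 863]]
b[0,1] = 869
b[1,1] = 863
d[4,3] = -90.44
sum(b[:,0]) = 102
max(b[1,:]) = 863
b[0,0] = 125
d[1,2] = 13.49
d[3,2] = 0.43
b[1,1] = 863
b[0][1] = 869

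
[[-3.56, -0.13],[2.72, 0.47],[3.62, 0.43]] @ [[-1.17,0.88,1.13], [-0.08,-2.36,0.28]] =[[4.18, -2.83, -4.06], [-3.22, 1.28, 3.21], [-4.27, 2.17, 4.21]]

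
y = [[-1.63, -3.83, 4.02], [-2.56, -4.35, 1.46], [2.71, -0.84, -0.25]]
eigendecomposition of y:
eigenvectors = [[0.66,0.72,-0.24], [0.73,-0.12,0.69], [-0.17,0.68,0.68]]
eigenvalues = [-6.98, 2.78, -2.04]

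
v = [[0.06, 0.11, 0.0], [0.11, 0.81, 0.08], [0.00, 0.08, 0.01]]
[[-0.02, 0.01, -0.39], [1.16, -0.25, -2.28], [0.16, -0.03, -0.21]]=v @ [[-3.74,0.91,-2.04], [1.87,-0.41,-2.44], [0.76,-0.17,-1.03]]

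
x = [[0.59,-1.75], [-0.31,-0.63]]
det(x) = -0.91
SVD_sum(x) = [[0.46, -1.78], [0.13, -0.52]] + [[0.13, 0.03], [-0.44, -0.11]]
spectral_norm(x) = 1.92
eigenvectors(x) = [[0.98,0.75], [-0.19,0.67]]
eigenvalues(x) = [0.94, -0.98]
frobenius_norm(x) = 1.98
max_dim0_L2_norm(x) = 1.86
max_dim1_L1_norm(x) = 2.34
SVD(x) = [[0.96, 0.28], [0.28, -0.96]] @ diag([1.9173575043463973, 0.4768020559168693]) @ [[0.25, -0.97], [0.97, 0.25]]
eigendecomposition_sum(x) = [[0.77, -0.86], [-0.15, 0.17]] + [[-0.18, -0.89], [-0.16, -0.8]]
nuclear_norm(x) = 2.39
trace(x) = -0.04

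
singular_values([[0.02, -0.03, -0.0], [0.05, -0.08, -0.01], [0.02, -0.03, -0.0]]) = [0.11, 0.0, 0.0]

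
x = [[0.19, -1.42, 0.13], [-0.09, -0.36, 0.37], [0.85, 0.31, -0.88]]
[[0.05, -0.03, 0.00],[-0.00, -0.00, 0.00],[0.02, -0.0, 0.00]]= x @ [[-0.0, 0.00, -0.00], [-0.04, 0.02, -0.00], [-0.04, 0.01, -0.0]]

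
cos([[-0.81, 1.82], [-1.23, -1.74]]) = [[1.25,2.39], [-1.62,0.03]]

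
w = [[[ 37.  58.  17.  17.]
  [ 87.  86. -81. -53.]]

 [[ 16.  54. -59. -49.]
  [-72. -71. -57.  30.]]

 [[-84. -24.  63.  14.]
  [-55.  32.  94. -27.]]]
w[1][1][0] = -72.0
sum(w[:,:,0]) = -71.0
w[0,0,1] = 58.0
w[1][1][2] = -57.0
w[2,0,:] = [-84.0, -24.0, 63.0, 14.0]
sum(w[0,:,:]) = 168.0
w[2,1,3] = -27.0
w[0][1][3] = -53.0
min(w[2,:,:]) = -84.0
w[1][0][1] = 54.0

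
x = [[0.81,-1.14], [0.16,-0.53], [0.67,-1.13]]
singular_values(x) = [1.99, 0.17]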